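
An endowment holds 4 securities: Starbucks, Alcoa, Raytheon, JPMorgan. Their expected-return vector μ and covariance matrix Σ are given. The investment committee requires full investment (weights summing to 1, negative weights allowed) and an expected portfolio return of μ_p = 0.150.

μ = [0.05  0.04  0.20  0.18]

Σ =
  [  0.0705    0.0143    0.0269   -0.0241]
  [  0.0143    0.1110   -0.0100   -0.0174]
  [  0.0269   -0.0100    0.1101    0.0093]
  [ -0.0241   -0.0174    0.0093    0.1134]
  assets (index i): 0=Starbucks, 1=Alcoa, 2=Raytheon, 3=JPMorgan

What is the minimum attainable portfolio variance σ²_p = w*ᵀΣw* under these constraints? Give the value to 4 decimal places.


0.0332

p=Σ⁻¹μ = [0.5250  0.7003  1.6104  1.6743]
q=Σ⁻¹𝟙 = [14.6516  9.6315  5.2816  12.9768]
a=μᵀp=0.677715  b=𝟙ᵀp=4.509985  c=𝟙ᵀq=42.541485  D=ac−b²=8.491029
λ₁=(c·0.150−b)/D = (42.541485·0.150−4.509985)/8.491029 = 0.220378
λ₂=(a−b·0.150)/D = (0.677715−4.509985·0.150)/8.491029 = 0.000143
w* = 0.220378·p + 0.000143·q:
  w_0 = 0.220378·0.5250 + 0.000143·14.6516 = 0.1178  (Starbucks)
  w_1 = 0.220378·0.7003 + 0.000143·9.6315 = 0.1557  (Alcoa)
  w_2 = 0.220378·1.6104 + 0.000143·5.2816 = 0.3557  (Raytheon)
  w_3 = 0.220378·1.6743 + 0.000143·12.9768 = 0.3708  (JPMorgan)
Σw_i=1.0000  μᵀw=0.1500
σ²=wᵀΣw=λ₁·μ_p+λ₂ = 0.220378·0.150 + 0.000143 = 0.033200 ≈ 0.0332


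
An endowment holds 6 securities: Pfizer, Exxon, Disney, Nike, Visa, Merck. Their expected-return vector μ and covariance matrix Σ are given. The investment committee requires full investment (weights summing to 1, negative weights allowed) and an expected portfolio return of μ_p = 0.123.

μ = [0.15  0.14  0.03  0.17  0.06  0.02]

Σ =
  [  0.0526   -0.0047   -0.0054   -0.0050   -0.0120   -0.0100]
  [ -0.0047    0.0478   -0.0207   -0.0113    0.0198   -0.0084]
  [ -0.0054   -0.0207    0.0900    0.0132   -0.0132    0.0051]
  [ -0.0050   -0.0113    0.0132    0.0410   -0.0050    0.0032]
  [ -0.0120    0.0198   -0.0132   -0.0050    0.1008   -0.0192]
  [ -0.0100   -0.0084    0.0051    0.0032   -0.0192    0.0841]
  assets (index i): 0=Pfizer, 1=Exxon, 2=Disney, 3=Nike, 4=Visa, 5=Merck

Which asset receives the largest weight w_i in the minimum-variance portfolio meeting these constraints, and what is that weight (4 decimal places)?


Nike (0.2597)

p=Σ⁻¹μ = [4.3351  5.0157  0.9486  5.7543  0.7548  1.1501]
q=Σ⁻¹𝟙 = [34.6567  37.5595  17.9039  33.3680  14.6199  20.7453]
a=μᵀp=2.427437  b=𝟙ᵀp=17.958609  c=𝟙ᵀq=158.853275  D=ac−b²=63.094765
λ₁=(c·0.123−b)/D = (158.853275·0.123−17.958609)/63.094765 = 0.025047
λ₂=(a−b·0.123)/D = (2.427437−17.958609·0.123)/63.094765 = 0.003463
w* = 0.025047·p + 0.003463·q:
  w_0 = 0.025047·4.3351 + 0.003463·34.6567 = 0.2286  (Pfizer)
  w_1 = 0.025047·5.0157 + 0.003463·37.5595 = 0.2557  (Exxon)
  w_2 = 0.025047·0.9486 + 0.003463·17.9039 = 0.0858  (Disney)
  w_3 = 0.025047·5.7543 + 0.003463·33.3680 = 0.2597  (Nike)
  w_4 = 0.025047·0.7548 + 0.003463·14.6199 = 0.0695  (Visa)
  w_5 = 0.025047·1.1501 + 0.003463·20.7453 = 0.1007  (Merck)
Σw_i=1.0000  μᵀw=0.1230
σ²=wᵀΣw=λ₁·μ_p+λ₂ = 0.025047·0.123 + 0.003463 = 0.006544 ≈ 0.0065


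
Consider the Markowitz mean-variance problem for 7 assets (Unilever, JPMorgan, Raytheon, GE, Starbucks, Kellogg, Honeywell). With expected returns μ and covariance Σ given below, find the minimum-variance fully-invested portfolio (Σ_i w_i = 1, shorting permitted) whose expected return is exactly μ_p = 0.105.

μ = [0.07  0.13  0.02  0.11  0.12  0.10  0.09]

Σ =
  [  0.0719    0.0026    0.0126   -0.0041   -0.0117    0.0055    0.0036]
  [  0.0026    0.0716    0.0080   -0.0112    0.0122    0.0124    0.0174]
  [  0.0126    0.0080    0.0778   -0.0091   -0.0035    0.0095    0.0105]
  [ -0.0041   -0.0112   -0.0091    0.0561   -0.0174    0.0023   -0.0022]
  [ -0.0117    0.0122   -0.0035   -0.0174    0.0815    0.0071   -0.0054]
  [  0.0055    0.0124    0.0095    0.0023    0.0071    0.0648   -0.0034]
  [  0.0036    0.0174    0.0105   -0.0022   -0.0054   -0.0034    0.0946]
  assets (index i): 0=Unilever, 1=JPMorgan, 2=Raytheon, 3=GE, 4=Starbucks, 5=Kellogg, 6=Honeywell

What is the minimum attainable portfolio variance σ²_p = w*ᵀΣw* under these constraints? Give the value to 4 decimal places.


x=Σ⁻¹μ = [1.2995  1.5313  0.1221  3.0189  2.0616  0.8322  0.8245]
y=Σ⁻¹𝟙 = [15.3251  9.7573  11.4455  28.8485  19.5685  7.8901  8.9941]
a=μᵀx=1.029376  b=𝟙ᵀx=9.690155  c=𝟙ᵀy=101.829163  D=ac−b²=10.921380
λ₁=(c·0.105−b)/D = (101.829163·0.105−9.690155)/10.921380 = 0.091738
λ₂=(a−b·0.105)/D = (1.029376−9.690155·0.105)/10.921380 = 0.001090
w* = 0.091738·x + 0.001090·y:
  w_0 = 0.091738·1.2995 + 0.001090·15.3251 = 0.1359  (Unilever)
  w_1 = 0.091738·1.5313 + 0.001090·9.7573 = 0.1511  (JPMorgan)
  w_2 = 0.091738·0.1221 + 0.001090·11.4455 = 0.0237  (Raytheon)
  w_3 = 0.091738·3.0189 + 0.001090·28.8485 = 0.3084  (GE)
  w_4 = 0.091738·2.0616 + 0.001090·19.5685 = 0.2105  (Starbucks)
  w_5 = 0.091738·0.8322 + 0.001090·7.8901 = 0.0849  (Kellogg)
  w_6 = 0.091738·0.8245 + 0.001090·8.9941 = 0.0854  (Honeywell)
Σw_i=1.0000  μᵀw=0.1050
σ²=wᵀΣw=λ₁·μ_p+λ₂ = 0.091738·0.105 + 0.001090 = 0.010723 ≈ 0.0107

0.0107


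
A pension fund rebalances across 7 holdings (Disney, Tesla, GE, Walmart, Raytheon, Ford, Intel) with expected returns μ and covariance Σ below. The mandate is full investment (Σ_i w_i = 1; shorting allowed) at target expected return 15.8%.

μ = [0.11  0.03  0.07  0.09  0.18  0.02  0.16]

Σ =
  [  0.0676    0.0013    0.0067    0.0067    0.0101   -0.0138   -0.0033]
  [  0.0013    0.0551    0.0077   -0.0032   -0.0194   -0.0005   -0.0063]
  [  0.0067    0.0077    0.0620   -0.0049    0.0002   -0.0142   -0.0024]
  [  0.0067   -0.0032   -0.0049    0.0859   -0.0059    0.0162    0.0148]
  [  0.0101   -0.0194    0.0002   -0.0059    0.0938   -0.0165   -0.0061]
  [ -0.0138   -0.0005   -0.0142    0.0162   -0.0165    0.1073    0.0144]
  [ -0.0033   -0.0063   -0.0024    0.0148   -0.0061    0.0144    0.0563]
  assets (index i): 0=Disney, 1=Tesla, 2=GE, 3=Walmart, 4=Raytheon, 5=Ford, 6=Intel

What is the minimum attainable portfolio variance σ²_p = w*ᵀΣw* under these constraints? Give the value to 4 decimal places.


0.0238

x=Σ⁻¹μ = [1.2965  1.6209  1.0317  0.6225  2.4185  0.3522  3.1516]
y=Σ⁻¹𝟙 = [12.6083  24.7990  15.7967  8.2225  18.2769  12.2143  18.6441]
a=μᵀx=1.266111  b=𝟙ᵀx=10.493864  c=𝟙ᵀy=110.561827  D=ac−b²=29.862310
λ₁=(c·0.158−b)/D = (110.561827·0.158−10.493864)/29.862310 = 0.233569
λ₂=(a−b·0.158)/D = (1.266111−10.493864·0.158)/29.862310 = -0.013124
w* = 0.233569·x + -0.013124·y:
  w_0 = 0.233569·1.2965 + -0.013124·12.6083 = 0.1373  (Disney)
  w_1 = 0.233569·1.6209 + -0.013124·24.7990 = 0.0531  (Tesla)
  w_2 = 0.233569·1.0317 + -0.013124·15.7967 = 0.0336  (GE)
  w_3 = 0.233569·0.6225 + -0.013124·8.2225 = 0.0375  (Walmart)
  w_4 = 0.233569·2.4185 + -0.013124·18.2769 = 0.3250  (Raytheon)
  w_5 = 0.233569·0.3522 + -0.013124·12.2143 = -0.0780  (Ford)
  w_6 = 0.233569·3.1516 + -0.013124·18.6441 = 0.4914  (Intel)
Σw_i=1.0000  μᵀw=0.1580
σ²=wᵀΣw=λ₁·μ_p+λ₂ = 0.233569·0.158 + -0.013124 = 0.023780 ≈ 0.0238


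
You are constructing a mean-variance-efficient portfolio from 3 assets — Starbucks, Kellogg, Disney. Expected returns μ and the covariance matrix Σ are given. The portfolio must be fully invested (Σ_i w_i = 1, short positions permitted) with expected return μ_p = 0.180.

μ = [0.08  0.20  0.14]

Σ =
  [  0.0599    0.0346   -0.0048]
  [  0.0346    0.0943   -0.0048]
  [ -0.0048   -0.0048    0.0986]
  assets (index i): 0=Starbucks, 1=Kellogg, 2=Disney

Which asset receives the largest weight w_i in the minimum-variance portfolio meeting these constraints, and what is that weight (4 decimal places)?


p=Σ⁻¹μ = [0.2390  2.1113  1.5343]
q=Σ⁻¹𝟙 = [14.1274  5.9870  11.1212]
a=μᵀp=0.656180  b=𝟙ᵀp=3.884557  c=𝟙ᵀq=31.235589  D=ac−b²=5.406377
λ₁=(c·0.180−b)/D = (31.235589·0.180−3.884557)/5.406377 = 0.321444
λ₂=(a−b·0.180)/D = (0.656180−3.884557·0.180)/5.406377 = -0.007961
w* = 0.321444·p + -0.007961·q:
  w_0 = 0.321444·0.2390 + -0.007961·14.1274 = -0.0357  (Starbucks)
  w_1 = 0.321444·2.1113 + -0.007961·5.9870 = 0.6310  (Kellogg)
  w_2 = 0.321444·1.5343 + -0.007961·11.1212 = 0.4047  (Disney)
Σw_i=1.0000  μᵀw=0.1800
σ²=wᵀΣw=λ₁·μ_p+λ₂ = 0.321444·0.180 + -0.007961 = 0.049899 ≈ 0.0499

Kellogg (0.6310)


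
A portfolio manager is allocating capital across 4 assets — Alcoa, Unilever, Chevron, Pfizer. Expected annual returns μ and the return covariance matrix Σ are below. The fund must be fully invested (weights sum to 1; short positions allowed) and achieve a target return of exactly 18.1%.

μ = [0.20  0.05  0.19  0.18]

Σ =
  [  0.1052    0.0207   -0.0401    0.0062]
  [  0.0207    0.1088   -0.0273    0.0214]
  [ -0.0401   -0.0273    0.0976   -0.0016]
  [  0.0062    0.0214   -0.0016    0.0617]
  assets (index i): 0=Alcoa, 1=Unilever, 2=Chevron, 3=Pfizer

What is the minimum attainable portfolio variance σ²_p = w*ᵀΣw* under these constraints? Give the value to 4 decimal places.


0.0196

p=Σ⁻¹μ = [2.9482  0.1970  3.2564  2.6372]
q=Σ⁻¹𝟙 = [14.1990  8.7882  18.7382  12.2185]
a=μᵀp=1.692897  b=𝟙ᵀp=9.038781  c=𝟙ᵀq=53.943827  D=ac−b²=9.621783
λ₁=(c·0.181−b)/D = (53.943827·0.181−9.038781)/9.621783 = 0.075355
λ₂=(a−b·0.181)/D = (1.692897−9.038781·0.181)/9.621783 = 0.005911
w* = 0.075355·p + 0.005911·q:
  w_0 = 0.075355·2.9482 + 0.005911·14.1990 = 0.3061  (Alcoa)
  w_1 = 0.075355·0.1970 + 0.005911·8.7882 = 0.0668  (Unilever)
  w_2 = 0.075355·3.2564 + 0.005911·18.7382 = 0.3562  (Chevron)
  w_3 = 0.075355·2.6372 + 0.005911·12.2185 = 0.2710  (Pfizer)
Σw_i=1.0000  μᵀw=0.1810
σ²=wᵀΣw=λ₁·μ_p+λ₂ = 0.075355·0.181 + 0.005911 = 0.019551 ≈ 0.0196


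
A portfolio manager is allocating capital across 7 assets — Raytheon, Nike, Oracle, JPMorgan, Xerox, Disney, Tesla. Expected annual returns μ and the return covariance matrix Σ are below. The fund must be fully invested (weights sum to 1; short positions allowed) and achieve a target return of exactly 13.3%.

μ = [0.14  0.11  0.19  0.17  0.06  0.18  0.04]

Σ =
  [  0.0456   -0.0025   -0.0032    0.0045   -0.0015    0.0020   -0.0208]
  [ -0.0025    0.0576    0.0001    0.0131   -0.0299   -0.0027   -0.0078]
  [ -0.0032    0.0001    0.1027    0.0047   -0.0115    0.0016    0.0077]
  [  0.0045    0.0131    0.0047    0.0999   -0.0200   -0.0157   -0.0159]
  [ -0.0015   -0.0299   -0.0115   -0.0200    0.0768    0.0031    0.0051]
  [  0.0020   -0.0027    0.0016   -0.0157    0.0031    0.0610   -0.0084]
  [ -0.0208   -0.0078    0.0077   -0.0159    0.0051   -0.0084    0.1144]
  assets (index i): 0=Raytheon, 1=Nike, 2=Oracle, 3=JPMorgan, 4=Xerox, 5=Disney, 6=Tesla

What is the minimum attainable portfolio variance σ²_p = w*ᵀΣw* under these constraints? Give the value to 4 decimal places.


g=Σ⁻¹μ = [3.8322  3.3950  1.9983  2.3842  2.8450  3.6143  1.6133]
h=Σ⁻¹𝟙 = [31.5724  34.6520  11.6940  16.0436  30.9534  21.6890  18.4997]
a=μᵀg=2.580761  b=𝟙ᵀg=19.682343  c=𝟙ᵀh=165.104118  D=ac−b²=38.699720
λ₁=(c·0.133−b)/D = (165.104118·0.133−19.682343)/38.699720 = 0.058825
λ₂=(a−b·0.133)/D = (2.580761−19.682343·0.133)/38.699720 = -0.000956
w* = 0.058825·g + -0.000956·h:
  w_0 = 0.058825·3.8322 + -0.000956·31.5724 = 0.1953  (Raytheon)
  w_1 = 0.058825·3.3950 + -0.000956·34.6520 = 0.1666  (Nike)
  w_2 = 0.058825·1.9983 + -0.000956·11.6940 = 0.1064  (Oracle)
  w_3 = 0.058825·2.3842 + -0.000956·16.0436 = 0.1249  (JPMorgan)
  w_4 = 0.058825·2.8450 + -0.000956·30.9534 = 0.1378  (Xerox)
  w_5 = 0.058825·3.6143 + -0.000956·21.6890 = 0.1919  (Disney)
  w_6 = 0.058825·1.6133 + -0.000956·18.4997 = 0.0772  (Tesla)
Σw_i=1.0000  μᵀw=0.1330
σ²=wᵀΣw=λ₁·μ_p+λ₂ = 0.058825·0.133 + -0.000956 = 0.006868 ≈ 0.0069

0.0069


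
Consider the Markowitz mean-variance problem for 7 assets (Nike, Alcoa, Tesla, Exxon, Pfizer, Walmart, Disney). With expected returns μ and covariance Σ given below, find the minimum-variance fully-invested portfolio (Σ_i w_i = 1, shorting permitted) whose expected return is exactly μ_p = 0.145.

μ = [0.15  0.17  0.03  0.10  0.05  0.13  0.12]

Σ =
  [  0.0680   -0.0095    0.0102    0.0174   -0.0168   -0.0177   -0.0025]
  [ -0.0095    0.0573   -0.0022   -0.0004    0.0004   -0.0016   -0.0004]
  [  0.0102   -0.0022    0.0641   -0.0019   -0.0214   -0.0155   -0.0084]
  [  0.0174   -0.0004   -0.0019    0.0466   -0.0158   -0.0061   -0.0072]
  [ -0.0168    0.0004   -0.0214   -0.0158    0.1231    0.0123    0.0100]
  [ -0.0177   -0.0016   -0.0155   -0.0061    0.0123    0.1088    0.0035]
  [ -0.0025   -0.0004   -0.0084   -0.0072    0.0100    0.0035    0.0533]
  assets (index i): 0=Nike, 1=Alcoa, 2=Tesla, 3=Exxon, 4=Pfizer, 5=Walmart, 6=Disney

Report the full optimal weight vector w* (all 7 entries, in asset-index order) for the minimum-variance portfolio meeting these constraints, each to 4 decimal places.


0.2665  0.3287  -0.0186  0.0892  0.0102  0.1399  0.1840

u=Σ⁻¹μ = [2.7445  3.5492  1.2902  2.1425  0.8747  1.8144  2.6163]
v=Σ⁻¹𝟙 = [15.0694  21.6356  26.4307  27.7483  14.8514  14.8380  23.7840]
a=μᵀu=1.861559  b=𝟙ᵀu=15.031799  c=𝟙ᵀv=144.357345  D=ac−b²=42.774737
λ₁=(c·0.145−b)/D = (144.357345·0.145−15.031799)/42.774737 = 0.137932
λ₂=(a−b·0.145)/D = (1.861559−15.031799·0.145)/42.774737 = -0.007436
w* = 0.137932·u + -0.007436·v:
  w_0 = 0.137932·2.7445 + -0.007436·15.0694 = 0.2665  (Nike)
  w_1 = 0.137932·3.5492 + -0.007436·21.6356 = 0.3287  (Alcoa)
  w_2 = 0.137932·1.2902 + -0.007436·26.4307 = -0.0186  (Tesla)
  w_3 = 0.137932·2.1425 + -0.007436·27.7483 = 0.0892  (Exxon)
  w_4 = 0.137932·0.8747 + -0.007436·14.8514 = 0.0102  (Pfizer)
  w_5 = 0.137932·1.8144 + -0.007436·14.8380 = 0.1399  (Walmart)
  w_6 = 0.137932·2.6163 + -0.007436·23.7840 = 0.1840  (Disney)
Σw_i=1.0000  μᵀw=0.1450
σ²=wᵀΣw=λ₁·μ_p+λ₂ = 0.137932·0.145 + -0.007436 = 0.012565 ≈ 0.0126


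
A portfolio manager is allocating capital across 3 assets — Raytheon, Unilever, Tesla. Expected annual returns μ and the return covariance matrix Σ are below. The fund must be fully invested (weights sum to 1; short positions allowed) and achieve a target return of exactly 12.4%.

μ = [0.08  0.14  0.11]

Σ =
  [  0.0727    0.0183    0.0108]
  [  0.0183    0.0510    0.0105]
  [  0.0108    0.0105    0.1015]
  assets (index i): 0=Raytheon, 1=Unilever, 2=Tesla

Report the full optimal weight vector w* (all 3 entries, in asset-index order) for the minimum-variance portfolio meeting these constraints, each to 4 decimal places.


x=Σ⁻¹μ = [0.3659  2.4509  0.7913]
y=Σ⁻¹𝟙 = [8.9122  14.8940  7.3632]
a=μᵀx=0.459438  b=𝟙ᵀx=3.608083  c=𝟙ᵀy=31.169364  D=ac−b²=1.302120
λ₁=(c·0.124−b)/D = (31.169364·0.124−3.608083)/1.302120 = 0.197307
λ₂=(a−b·0.124)/D = (0.459438−3.608083·0.124)/1.302120 = 0.009243
w* = 0.197307·x + 0.009243·y:
  w_0 = 0.197307·0.3659 + 0.009243·8.9122 = 0.1546  (Raytheon)
  w_1 = 0.197307·2.4509 + 0.009243·14.8940 = 0.6212  (Unilever)
  w_2 = 0.197307·0.7913 + 0.009243·7.3632 = 0.2242  (Tesla)
Σw_i=1.0000  μᵀw=0.1240
σ²=wᵀΣw=λ₁·μ_p+λ₂ = 0.197307·0.124 + 0.009243 = 0.033709 ≈ 0.0337

0.1546  0.6212  0.2242


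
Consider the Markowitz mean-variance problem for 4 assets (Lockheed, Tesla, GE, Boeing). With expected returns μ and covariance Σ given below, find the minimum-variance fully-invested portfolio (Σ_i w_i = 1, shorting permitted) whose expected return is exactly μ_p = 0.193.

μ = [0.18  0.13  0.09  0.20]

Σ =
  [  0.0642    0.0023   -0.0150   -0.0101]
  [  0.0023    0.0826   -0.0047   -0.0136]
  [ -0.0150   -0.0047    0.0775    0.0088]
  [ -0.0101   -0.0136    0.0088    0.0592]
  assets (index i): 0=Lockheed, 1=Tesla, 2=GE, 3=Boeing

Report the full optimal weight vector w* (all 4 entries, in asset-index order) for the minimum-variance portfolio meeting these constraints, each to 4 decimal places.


0.3874  0.1328  -0.0913  0.5711

u=Σ⁻¹μ = [3.7600  2.2666  1.5369  4.3121]
v=Σ⁻¹𝟙 = [22.1245  16.0063  15.6562  22.0164]
a=μᵀu=1.972197  b=𝟙ᵀu=11.875559  c=𝟙ᵀv=75.803342  D=ac−b²=8.470194
λ₁=(c·0.193−b)/D = (75.803342·0.193−11.875559)/8.470194 = 0.325198
λ₂=(a−b·0.193)/D = (1.972197−11.875559·0.193)/8.470194 = -0.037754
w* = 0.325198·u + -0.037754·v:
  w_0 = 0.325198·3.7600 + -0.037754·22.1245 = 0.3874  (Lockheed)
  w_1 = 0.325198·2.2666 + -0.037754·16.0063 = 0.1328  (Tesla)
  w_2 = 0.325198·1.5369 + -0.037754·15.6562 = -0.0913  (GE)
  w_3 = 0.325198·4.3121 + -0.037754·22.0164 = 0.5711  (Boeing)
Σw_i=1.0000  μᵀw=0.1930
σ²=wᵀΣw=λ₁·μ_p+λ₂ = 0.325198·0.193 + -0.037754 = 0.025009 ≈ 0.0250


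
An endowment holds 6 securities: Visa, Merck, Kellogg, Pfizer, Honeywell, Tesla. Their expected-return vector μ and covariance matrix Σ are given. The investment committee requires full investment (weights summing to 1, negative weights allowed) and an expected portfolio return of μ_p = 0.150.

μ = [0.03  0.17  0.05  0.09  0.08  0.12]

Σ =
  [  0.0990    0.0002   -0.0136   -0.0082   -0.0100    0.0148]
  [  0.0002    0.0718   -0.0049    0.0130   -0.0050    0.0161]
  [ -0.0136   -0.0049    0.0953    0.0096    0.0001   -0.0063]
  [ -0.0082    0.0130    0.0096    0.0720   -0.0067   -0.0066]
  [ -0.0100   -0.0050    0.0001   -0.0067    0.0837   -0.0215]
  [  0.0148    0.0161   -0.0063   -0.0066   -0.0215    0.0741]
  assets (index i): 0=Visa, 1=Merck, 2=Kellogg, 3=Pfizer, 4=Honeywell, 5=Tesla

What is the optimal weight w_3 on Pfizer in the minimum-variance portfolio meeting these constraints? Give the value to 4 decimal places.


0.1072

u=Σ⁻¹μ = [0.3931  1.9192  0.6763  1.1752  1.6651  1.7692]
v=Σ⁻¹𝟙 = [12.4772  9.5010  12.3231  15.3366  19.5952  17.0381]
a=μᵀu=0.823157  b=𝟙ᵀu=7.598137  c=𝟙ᵀv=86.271337  D=ac−b²=13.283197
λ₁=(c·0.150−b)/D = (86.271337·0.150−7.598137)/13.283197 = 0.402205
λ₂=(a−b·0.150)/D = (0.823157−7.598137·0.150)/13.283197 = -0.023832
w* = 0.402205·u + -0.023832·v:
  w_0 = 0.402205·0.3931 + -0.023832·12.4772 = -0.1392  (Visa)
  w_1 = 0.402205·1.9192 + -0.023832·9.5010 = 0.5455  (Merck)
  w_2 = 0.402205·0.6763 + -0.023832·12.3231 = -0.0217  (Kellogg)
  w_3 = 0.402205·1.1752 + -0.023832·15.3366 = 0.1072  (Pfizer)
  w_4 = 0.402205·1.6651 + -0.023832·19.5952 = 0.2027  (Honeywell)
  w_5 = 0.402205·1.7692 + -0.023832·17.0381 = 0.3055  (Tesla)
Σw_i=1.0000  μᵀw=0.1500
σ²=wᵀΣw=λ₁·μ_p+λ₂ = 0.402205·0.150 + -0.023832 = 0.036499 ≈ 0.0365


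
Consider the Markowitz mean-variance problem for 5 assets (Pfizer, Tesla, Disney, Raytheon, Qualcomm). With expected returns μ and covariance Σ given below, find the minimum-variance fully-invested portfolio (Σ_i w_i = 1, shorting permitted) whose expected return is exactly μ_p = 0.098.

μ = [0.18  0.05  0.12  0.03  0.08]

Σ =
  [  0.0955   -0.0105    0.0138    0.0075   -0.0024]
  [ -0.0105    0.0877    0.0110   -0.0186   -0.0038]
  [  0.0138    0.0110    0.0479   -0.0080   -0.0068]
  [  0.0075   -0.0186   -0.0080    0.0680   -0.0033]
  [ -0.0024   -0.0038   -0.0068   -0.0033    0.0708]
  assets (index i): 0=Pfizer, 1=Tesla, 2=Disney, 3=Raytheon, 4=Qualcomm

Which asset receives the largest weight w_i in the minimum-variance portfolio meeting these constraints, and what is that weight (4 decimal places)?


Disney (0.2990)

u=Σ⁻¹μ = [1.6185  0.7176  2.2154  0.7911  1.4730]
v=Σ⁻¹𝟙 = [7.8173  14.9774  21.3375  21.3358  18.2370]
a=μᵀu=0.734622  b=𝟙ᵀu=6.815522  c=𝟙ᵀv=83.704959  D=ac−b²=15.040156
λ₁=(c·0.098−b)/D = (83.704959·0.098−6.815522)/15.040156 = 0.092257
λ₂=(a−b·0.098)/D = (0.734622−6.815522·0.098)/15.040156 = 0.004435
w* = 0.092257·u + 0.004435·v:
  w_0 = 0.092257·1.6185 + 0.004435·7.8173 = 0.1840  (Pfizer)
  w_1 = 0.092257·0.7176 + 0.004435·14.9774 = 0.1326  (Tesla)
  w_2 = 0.092257·2.2154 + 0.004435·21.3375 = 0.2990  (Disney)
  w_3 = 0.092257·0.7911 + 0.004435·21.3358 = 0.1676  (Raytheon)
  w_4 = 0.092257·1.4730 + 0.004435·18.2370 = 0.2168  (Qualcomm)
Σw_i=1.0000  μᵀw=0.0980
σ²=wᵀΣw=λ₁·μ_p+λ₂ = 0.092257·0.098 + 0.004435 = 0.013476 ≈ 0.0135


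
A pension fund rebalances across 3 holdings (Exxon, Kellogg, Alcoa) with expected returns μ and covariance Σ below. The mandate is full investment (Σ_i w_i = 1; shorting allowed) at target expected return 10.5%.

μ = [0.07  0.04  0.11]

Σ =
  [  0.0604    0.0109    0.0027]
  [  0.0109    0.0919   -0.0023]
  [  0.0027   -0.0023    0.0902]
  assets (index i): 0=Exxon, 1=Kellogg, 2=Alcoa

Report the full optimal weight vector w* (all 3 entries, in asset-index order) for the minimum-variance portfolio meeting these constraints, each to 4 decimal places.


0.3851  -0.1486  0.7635

u=Σ⁻¹μ = [1.0438  0.3414  1.1970]
v=Σ⁻¹𝟙 = [14.3637  9.4505  10.8975]
a=μᵀu=0.218391  b=𝟙ᵀu=2.582202  c=𝟙ᵀv=34.711670  D=ac−b²=0.912942
λ₁=(c·0.105−b)/D = (34.711670·0.105−2.582202)/0.912942 = 1.163845
λ₂=(a−b·0.105)/D = (0.218391−2.582202·0.105)/0.912942 = -0.057770
w* = 1.163845·u + -0.057770·v:
  w_0 = 1.163845·1.0438 + -0.057770·14.3637 = 0.3851  (Exxon)
  w_1 = 1.163845·0.3414 + -0.057770·9.4505 = -0.1486  (Kellogg)
  w_2 = 1.163845·1.1970 + -0.057770·10.8975 = 0.7635  (Alcoa)
Σw_i=1.0000  μᵀw=0.1050
σ²=wᵀΣw=λ₁·μ_p+λ₂ = 1.163845·0.105 + -0.057770 = 0.064434 ≈ 0.0644


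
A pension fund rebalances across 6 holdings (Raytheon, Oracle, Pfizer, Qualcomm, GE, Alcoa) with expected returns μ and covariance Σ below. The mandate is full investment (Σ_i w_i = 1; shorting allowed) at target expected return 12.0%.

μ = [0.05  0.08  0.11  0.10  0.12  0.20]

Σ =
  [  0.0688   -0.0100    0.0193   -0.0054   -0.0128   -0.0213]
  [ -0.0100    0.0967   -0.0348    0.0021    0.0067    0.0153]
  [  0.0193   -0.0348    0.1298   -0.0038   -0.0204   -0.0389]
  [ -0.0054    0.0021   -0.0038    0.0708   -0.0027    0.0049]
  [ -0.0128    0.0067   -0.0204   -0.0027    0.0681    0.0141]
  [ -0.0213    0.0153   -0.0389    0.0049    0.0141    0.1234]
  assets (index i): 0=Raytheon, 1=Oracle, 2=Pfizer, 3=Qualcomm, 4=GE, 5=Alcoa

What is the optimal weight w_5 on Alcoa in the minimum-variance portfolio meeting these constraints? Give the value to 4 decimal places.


0.2216

g=Σ⁻¹μ = [1.5066  1.1735  1.9312  1.5370  2.1474  2.0377]
h=Σ⁻¹𝟙 = [20.9324  14.5239  15.6835  16.0709  20.0549  11.9304]
a=μᵀg=1.200578  b=𝟙ᵀg=10.333480  c=𝟙ᵀh=99.196049  D=ac−b²=12.311779
λ₁=(c·0.120−b)/D = (99.196049·0.120−10.333480)/12.311779 = 0.127524
λ₂=(a−b·0.120)/D = (1.200578−10.333480·0.120)/12.311779 = -0.003203
w* = 0.127524·g + -0.003203·h:
  w_0 = 0.127524·1.5066 + -0.003203·20.9324 = 0.1251  (Raytheon)
  w_1 = 0.127524·1.1735 + -0.003203·14.5239 = 0.1031  (Oracle)
  w_2 = 0.127524·1.9312 + -0.003203·15.6835 = 0.1960  (Pfizer)
  w_3 = 0.127524·1.5370 + -0.003203·16.0709 = 0.1445  (Qualcomm)
  w_4 = 0.127524·2.1474 + -0.003203·20.0549 = 0.2096  (GE)
  w_5 = 0.127524·2.0377 + -0.003203·11.9304 = 0.2216  (Alcoa)
Σw_i=1.0000  μᵀw=0.1200
σ²=wᵀΣw=λ₁·μ_p+λ₂ = 0.127524·0.120 + -0.003203 = 0.012099 ≈ 0.0121


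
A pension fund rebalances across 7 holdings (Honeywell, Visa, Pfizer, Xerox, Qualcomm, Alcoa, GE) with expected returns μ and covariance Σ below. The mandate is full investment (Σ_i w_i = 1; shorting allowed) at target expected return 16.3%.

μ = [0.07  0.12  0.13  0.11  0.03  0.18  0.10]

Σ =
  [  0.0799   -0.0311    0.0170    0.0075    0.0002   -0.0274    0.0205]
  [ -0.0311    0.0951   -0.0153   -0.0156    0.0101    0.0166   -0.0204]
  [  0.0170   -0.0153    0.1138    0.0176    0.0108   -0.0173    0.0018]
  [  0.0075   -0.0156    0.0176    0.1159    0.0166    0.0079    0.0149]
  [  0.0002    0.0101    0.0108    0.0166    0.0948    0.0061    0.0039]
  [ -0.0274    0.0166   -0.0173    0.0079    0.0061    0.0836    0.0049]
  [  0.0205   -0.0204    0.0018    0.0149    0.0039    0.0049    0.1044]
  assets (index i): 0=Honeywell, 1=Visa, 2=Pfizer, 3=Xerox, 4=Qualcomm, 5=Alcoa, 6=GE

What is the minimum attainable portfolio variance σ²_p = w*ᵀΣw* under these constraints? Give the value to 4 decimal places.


p=Σ⁻¹μ = [2.0024  1.9902  1.4350  0.6505  -0.3766  2.6346  0.7264]
q=Σ⁻¹𝟙 = [20.5482  17.8330  9.0215  5.5826  5.2966  15.6897  7.1417]
a=μᵀp=1.172657  b=𝟙ᵀp=9.062427  c=𝟙ᵀq=81.113268  D=ac−b²=12.990454
λ₁=(c·0.163−b)/D = (81.113268·0.163−9.062427)/12.990454 = 0.320161
λ₂=(a−b·0.163)/D = (1.172657−9.062427·0.163)/12.990454 = -0.023442
w* = 0.320161·p + -0.023442·q:
  w_0 = 0.320161·2.0024 + -0.023442·20.5482 = 0.1594  (Honeywell)
  w_1 = 0.320161·1.9902 + -0.023442·17.8330 = 0.2191  (Visa)
  w_2 = 0.320161·1.4350 + -0.023442·9.0215 = 0.2479  (Pfizer)
  w_3 = 0.320161·0.6505 + -0.023442·5.5826 = 0.0774  (Xerox)
  w_4 = 0.320161·-0.3766 + -0.023442·5.2966 = -0.2447  (Qualcomm)
  w_5 = 0.320161·2.6346 + -0.023442·15.6897 = 0.4757  (Alcoa)
  w_6 = 0.320161·0.7264 + -0.023442·7.1417 = 0.0651  (GE)
Σw_i=1.0000  μᵀw=0.1630
σ²=wᵀΣw=λ₁·μ_p+λ₂ = 0.320161·0.163 + -0.023442 = 0.028745 ≈ 0.0287

0.0287


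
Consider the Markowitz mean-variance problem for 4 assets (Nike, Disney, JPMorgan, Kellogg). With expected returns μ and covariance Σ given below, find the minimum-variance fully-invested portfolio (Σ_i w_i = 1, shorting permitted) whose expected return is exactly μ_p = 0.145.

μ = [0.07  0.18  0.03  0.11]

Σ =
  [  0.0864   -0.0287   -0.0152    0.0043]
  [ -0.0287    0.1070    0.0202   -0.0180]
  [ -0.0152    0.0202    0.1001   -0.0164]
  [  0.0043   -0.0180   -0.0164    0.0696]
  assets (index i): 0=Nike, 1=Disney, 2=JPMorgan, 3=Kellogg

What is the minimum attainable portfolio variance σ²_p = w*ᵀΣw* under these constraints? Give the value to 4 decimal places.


0.0298

u=Σ⁻¹μ = [1.5693  2.3950  0.4152  2.2007]
v=Σ⁻¹𝟙 = [17.8620  15.0902  12.9704  20.2232]
a=μᵀu=0.795485  b=𝟙ᵀu=6.580247  c=𝟙ᵀv=66.145879  D=ac−b²=9.318441
λ₁=(c·0.145−b)/D = (66.145879·0.145−6.580247)/9.318441 = 0.323113
λ₂=(a−b·0.145)/D = (0.795485−6.580247·0.145)/9.318441 = -0.017025
w* = 0.323113·u + -0.017025·v:
  w_0 = 0.323113·1.5693 + -0.017025·17.8620 = 0.2029  (Nike)
  w_1 = 0.323113·2.3950 + -0.017025·15.0902 = 0.5169  (Disney)
  w_2 = 0.323113·0.4152 + -0.017025·12.9704 = -0.0867  (JPMorgan)
  w_3 = 0.323113·2.2007 + -0.017025·20.2232 = 0.3668  (Kellogg)
Σw_i=1.0000  μᵀw=0.1450
σ²=wᵀΣw=λ₁·μ_p+λ₂ = 0.323113·0.145 + -0.017025 = 0.029826 ≈ 0.0298


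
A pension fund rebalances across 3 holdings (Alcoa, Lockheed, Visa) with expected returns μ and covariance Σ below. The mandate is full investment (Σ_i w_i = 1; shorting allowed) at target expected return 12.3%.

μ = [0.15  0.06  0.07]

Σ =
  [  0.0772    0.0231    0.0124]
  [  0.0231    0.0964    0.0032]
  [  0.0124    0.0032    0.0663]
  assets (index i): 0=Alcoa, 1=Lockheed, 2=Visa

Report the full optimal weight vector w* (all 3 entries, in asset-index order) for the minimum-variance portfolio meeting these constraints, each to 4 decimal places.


0.6704  0.0629  0.2667

p=Σ⁻¹μ = [1.7764  0.1730  0.7152]
q=Σ⁻¹𝟙 = [8.4812  7.9058  13.1152]
a=μᵀp=0.326900  b=𝟙ᵀp=2.664587  c=𝟙ᵀq=29.502121  D=ac−b²=2.544210
λ₁=(c·0.123−b)/D = (29.502121·0.123−2.664587)/2.544210 = 0.378968
λ₂=(a−b·0.123)/D = (0.326900−2.664587·0.123)/2.544210 = -0.000332
w* = 0.378968·p + -0.000332·q:
  w_0 = 0.378968·1.7764 + -0.000332·8.4812 = 0.6704  (Alcoa)
  w_1 = 0.378968·0.1730 + -0.000332·7.9058 = 0.0629  (Lockheed)
  w_2 = 0.378968·0.7152 + -0.000332·13.1152 = 0.2667  (Visa)
Σw_i=1.0000  μᵀw=0.1230
σ²=wᵀΣw=λ₁·μ_p+λ₂ = 0.378968·0.123 + -0.000332 = 0.046281 ≈ 0.0463


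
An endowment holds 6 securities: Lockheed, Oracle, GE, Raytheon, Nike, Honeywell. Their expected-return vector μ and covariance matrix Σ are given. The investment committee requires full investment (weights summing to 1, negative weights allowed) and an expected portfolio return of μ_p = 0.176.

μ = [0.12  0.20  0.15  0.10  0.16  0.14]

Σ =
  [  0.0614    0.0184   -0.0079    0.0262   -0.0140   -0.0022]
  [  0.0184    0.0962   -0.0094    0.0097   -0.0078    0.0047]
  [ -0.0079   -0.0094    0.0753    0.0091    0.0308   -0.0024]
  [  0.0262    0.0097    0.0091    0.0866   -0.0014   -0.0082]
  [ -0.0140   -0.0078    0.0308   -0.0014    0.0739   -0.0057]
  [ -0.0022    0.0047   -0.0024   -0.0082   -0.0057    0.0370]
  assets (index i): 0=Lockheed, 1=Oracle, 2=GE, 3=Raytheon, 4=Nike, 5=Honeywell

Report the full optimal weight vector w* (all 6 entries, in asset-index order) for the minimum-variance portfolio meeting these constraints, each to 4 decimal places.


p=Σ⁻¹μ = [2.0699  1.7551  1.4801  0.6233  2.4689  4.2984]
q=Σ⁻¹𝟙 = [16.8119  7.0376  9.3609  7.9808  16.1776  32.0008]
a=μᵀp=1.880549  b=𝟙ᵀp=12.695690  c=𝟙ᵀq=89.369571  D=ac−b²=6.883289
λ₁=(c·0.176−b)/D = (89.369571·0.176−12.695690)/6.883289 = 0.440684
λ₂=(a−b·0.176)/D = (1.880549−12.695690·0.176)/6.883289 = -0.051413
w* = 0.440684·p + -0.051413·q:
  w_0 = 0.440684·2.0699 + -0.051413·16.8119 = 0.0478  (Lockheed)
  w_1 = 0.440684·1.7551 + -0.051413·7.0376 = 0.4116  (Oracle)
  w_2 = 0.440684·1.4801 + -0.051413·9.3609 = 0.1710  (GE)
  w_3 = 0.440684·0.6233 + -0.051413·7.9808 = -0.1356  (Raytheon)
  w_4 = 0.440684·2.4689 + -0.051413·16.1776 = 0.2563  (Nike)
  w_5 = 0.440684·4.2984 + -0.051413·32.0008 = 0.2490  (Honeywell)
Σw_i=1.0000  μᵀw=0.1760
σ²=wᵀΣw=λ₁·μ_p+λ₂ = 0.440684·0.176 + -0.051413 = 0.026147 ≈ 0.0261

0.0478  0.4116  0.1710  -0.1356  0.2563  0.2490


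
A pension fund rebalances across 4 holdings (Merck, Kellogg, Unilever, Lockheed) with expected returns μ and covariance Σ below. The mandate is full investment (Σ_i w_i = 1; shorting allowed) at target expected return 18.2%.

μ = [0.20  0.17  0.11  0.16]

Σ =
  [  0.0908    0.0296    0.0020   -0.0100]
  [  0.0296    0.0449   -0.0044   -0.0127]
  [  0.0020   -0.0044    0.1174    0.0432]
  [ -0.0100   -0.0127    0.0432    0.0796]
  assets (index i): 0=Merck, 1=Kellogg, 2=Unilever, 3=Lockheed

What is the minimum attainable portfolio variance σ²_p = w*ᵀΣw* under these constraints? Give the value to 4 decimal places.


0.0273

u=Σ⁻¹μ = [1.2929  3.7134  0.0459  2.7401]
v=Σ⁻¹𝟙 = [4.8542  23.6508  3.8560  14.8534]
a=μᵀu=1.333303  b=𝟙ᵀu=7.792166  c=𝟙ᵀv=47.214306  D=ac−b²=2.233104
λ₁=(c·0.182−b)/D = (47.214306·0.182−7.792166)/2.233104 = 0.358621
λ₂=(a−b·0.182)/D = (1.333303−7.792166·0.182)/2.233104 = -0.038006
w* = 0.358621·u + -0.038006·v:
  w_0 = 0.358621·1.2929 + -0.038006·4.8542 = 0.2792  (Merck)
  w_1 = 0.358621·3.7134 + -0.038006·23.6508 = 0.4328  (Kellogg)
  w_2 = 0.358621·0.0459 + -0.038006·3.8560 = -0.1301  (Unilever)
  w_3 = 0.358621·2.7401 + -0.038006·14.8534 = 0.4181  (Lockheed)
Σw_i=1.0000  μᵀw=0.1820
σ²=wᵀΣw=λ₁·μ_p+λ₂ = 0.358621·0.182 + -0.038006 = 0.027263 ≈ 0.0273


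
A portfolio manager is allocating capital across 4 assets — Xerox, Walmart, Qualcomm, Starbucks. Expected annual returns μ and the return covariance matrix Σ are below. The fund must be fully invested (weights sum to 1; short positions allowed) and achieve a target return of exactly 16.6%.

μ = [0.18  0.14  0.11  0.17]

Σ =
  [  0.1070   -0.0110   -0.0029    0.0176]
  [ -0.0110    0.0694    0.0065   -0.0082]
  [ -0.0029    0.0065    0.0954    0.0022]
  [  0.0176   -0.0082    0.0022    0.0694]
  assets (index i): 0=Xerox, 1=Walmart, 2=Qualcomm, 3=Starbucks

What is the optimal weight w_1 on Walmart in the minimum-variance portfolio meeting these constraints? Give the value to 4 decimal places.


g=Σ⁻¹μ = [1.5811  2.4486  0.9811  2.3068]
h=Σ⁻¹𝟙 = [9.0373  16.5984  9.3081  13.7835]
a=μᵀg=1.127477  b=𝟙ᵀg=7.317573  c=𝟙ᵀh=48.727301  D=ac−b²=1.392026
λ₁=(c·0.166−b)/D = (48.727301·0.166−7.317573)/1.392026 = 0.553983
λ₂=(a−b·0.166)/D = (1.127477−7.317573·0.166)/1.392026 = -0.062671
w* = 0.553983·g + -0.062671·h:
  w_0 = 0.553983·1.5811 + -0.062671·9.0373 = 0.3095  (Xerox)
  w_1 = 0.553983·2.4486 + -0.062671·16.5984 = 0.3162  (Walmart)
  w_2 = 0.553983·0.9811 + -0.062671·9.3081 = -0.0399  (Qualcomm)
  w_3 = 0.553983·2.3068 + -0.062671·13.7835 = 0.4141  (Starbucks)
Σw_i=1.0000  μᵀw=0.1660
σ²=wᵀΣw=λ₁·μ_p+λ₂ = 0.553983·0.166 + -0.062671 = 0.029290 ≈ 0.0293

0.3162


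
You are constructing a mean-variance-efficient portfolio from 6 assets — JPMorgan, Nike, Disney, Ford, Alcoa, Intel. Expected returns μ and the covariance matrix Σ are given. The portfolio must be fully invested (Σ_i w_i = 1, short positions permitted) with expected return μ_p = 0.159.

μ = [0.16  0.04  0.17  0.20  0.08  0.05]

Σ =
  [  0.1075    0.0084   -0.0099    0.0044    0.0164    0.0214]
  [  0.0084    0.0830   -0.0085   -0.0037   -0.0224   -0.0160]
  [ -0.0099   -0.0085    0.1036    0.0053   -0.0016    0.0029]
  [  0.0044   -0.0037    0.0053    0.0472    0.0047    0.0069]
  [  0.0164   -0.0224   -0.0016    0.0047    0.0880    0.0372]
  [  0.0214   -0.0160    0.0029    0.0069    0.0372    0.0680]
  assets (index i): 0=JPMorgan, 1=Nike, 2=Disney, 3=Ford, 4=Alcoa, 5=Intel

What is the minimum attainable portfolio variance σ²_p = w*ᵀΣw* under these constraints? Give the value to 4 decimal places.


0.0185

u=Σ⁻¹μ = [1.3696  0.8402  1.6640  3.9673  0.8768  -0.4512]
v=Σ⁻¹𝟙 = [4.6278  18.0986  10.5205  18.5728  10.2670  9.5581]
a=μᵀu=1.376666  b=𝟙ᵀu=8.266700  c=𝟙ᵀv=71.644709  D=ac−b²=30.292491
λ₁=(c·0.159−b)/D = (71.644709·0.159−8.266700)/30.292491 = 0.103155
λ₂=(a−b·0.159)/D = (1.376666−8.266700·0.159)/30.292491 = 0.002055
w* = 0.103155·u + 0.002055·v:
  w_0 = 0.103155·1.3696 + 0.002055·4.6278 = 0.1508  (JPMorgan)
  w_1 = 0.103155·0.8402 + 0.002055·18.0986 = 0.1239  (Nike)
  w_2 = 0.103155·1.6640 + 0.002055·10.5205 = 0.1933  (Disney)
  w_3 = 0.103155·3.9673 + 0.002055·18.5728 = 0.4474  (Ford)
  w_4 = 0.103155·0.8768 + 0.002055·10.2670 = 0.1116  (Alcoa)
  w_5 = 0.103155·-0.4512 + 0.002055·9.5581 = -0.0269  (Intel)
Σw_i=1.0000  μᵀw=0.1590
σ²=wᵀΣw=λ₁·μ_p+λ₂ = 0.103155·0.159 + 0.002055 = 0.018457 ≈ 0.0185


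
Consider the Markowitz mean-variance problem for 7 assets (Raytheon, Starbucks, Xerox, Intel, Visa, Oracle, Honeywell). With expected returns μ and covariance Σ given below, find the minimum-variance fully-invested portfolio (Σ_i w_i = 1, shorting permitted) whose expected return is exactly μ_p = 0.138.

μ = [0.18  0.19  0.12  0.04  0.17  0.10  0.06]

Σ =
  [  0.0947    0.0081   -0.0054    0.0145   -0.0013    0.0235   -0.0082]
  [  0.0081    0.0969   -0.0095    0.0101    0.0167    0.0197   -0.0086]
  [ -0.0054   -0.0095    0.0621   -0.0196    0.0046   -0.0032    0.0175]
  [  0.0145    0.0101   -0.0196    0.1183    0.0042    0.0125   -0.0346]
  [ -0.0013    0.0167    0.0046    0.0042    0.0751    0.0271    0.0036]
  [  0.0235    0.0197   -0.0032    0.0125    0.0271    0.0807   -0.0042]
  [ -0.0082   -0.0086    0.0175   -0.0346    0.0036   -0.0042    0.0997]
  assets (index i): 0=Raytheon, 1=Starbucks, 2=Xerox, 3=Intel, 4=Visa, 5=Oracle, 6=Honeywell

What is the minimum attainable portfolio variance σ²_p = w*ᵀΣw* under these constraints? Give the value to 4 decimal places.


0.0153

x=Σ⁻¹μ = [1.9651  1.7694  2.1935  0.4580  1.8354  -0.3336  0.6097]
y=Σ⁻¹𝟙 = [8.9817  8.9793  18.3580  12.5726  7.4064  4.5336  12.6078]
a=μᵀx=1.286695  b=𝟙ᵀx=8.497557  c=𝟙ᵀy=73.439471  D=ac−b²=22.285741
λ₁=(c·0.138−b)/D = (73.439471·0.138−8.497557)/22.285741 = 0.073459
λ₂=(a−b·0.138)/D = (1.286695−8.497557·0.138)/22.285741 = 0.005117
w* = 0.073459·x + 0.005117·y:
  w_0 = 0.073459·1.9651 + 0.005117·8.9817 = 0.1903  (Raytheon)
  w_1 = 0.073459·1.7694 + 0.005117·8.9793 = 0.1759  (Starbucks)
  w_2 = 0.073459·2.1935 + 0.005117·18.3580 = 0.2551  (Xerox)
  w_3 = 0.073459·0.4580 + 0.005117·12.5726 = 0.0980  (Intel)
  w_4 = 0.073459·1.8354 + 0.005117·7.4064 = 0.1727  (Visa)
  w_5 = 0.073459·-0.3336 + 0.005117·4.5336 = -0.0013  (Oracle)
  w_6 = 0.073459·0.6097 + 0.005117·12.6078 = 0.1093  (Honeywell)
Σw_i=1.0000  μᵀw=0.1380
σ²=wᵀΣw=λ₁·μ_p+λ₂ = 0.073459·0.138 + 0.005117 = 0.015254 ≈ 0.0153


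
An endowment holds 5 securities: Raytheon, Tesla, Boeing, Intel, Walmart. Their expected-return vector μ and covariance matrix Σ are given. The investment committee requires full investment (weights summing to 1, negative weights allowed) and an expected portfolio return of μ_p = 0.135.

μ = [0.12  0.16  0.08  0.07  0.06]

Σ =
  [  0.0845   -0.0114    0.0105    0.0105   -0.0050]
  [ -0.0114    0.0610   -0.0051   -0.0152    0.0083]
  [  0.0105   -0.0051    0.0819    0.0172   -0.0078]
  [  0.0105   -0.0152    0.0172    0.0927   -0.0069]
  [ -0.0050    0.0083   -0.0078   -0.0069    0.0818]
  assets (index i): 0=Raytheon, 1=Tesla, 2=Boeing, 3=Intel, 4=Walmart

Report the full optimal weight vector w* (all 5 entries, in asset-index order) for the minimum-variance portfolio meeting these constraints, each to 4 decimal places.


g=Σ⁻¹μ = [1.6620  3.1549  0.8182  0.9827  0.6759]
h=Σ⁻¹𝟙 = [12.6219  20.8176  10.6471  11.7553  12.8910]
a=μᵀg=0.879006  b=𝟙ᵀg=7.293547  c=𝟙ᵀh=68.732911  D=ac−b²=7.220820
λ₁=(c·0.135−b)/D = (68.732911·0.135−7.293547)/7.220820 = 0.274954
λ₂=(a−b·0.135)/D = (0.879006−7.293547·0.135)/7.220820 = -0.014628
w* = 0.274954·g + -0.014628·h:
  w_0 = 0.274954·1.6620 + -0.014628·12.6219 = 0.2723  (Raytheon)
  w_1 = 0.274954·3.1549 + -0.014628·20.8176 = 0.5629  (Tesla)
  w_2 = 0.274954·0.8182 + -0.014628·10.6471 = 0.0692  (Boeing)
  w_3 = 0.274954·0.9827 + -0.014628·11.7553 = 0.0982  (Intel)
  w_4 = 0.274954·0.6759 + -0.014628·12.8910 = -0.0027  (Walmart)
Σw_i=1.0000  μᵀw=0.1350
σ²=wᵀΣw=λ₁·μ_p+λ₂ = 0.274954·0.135 + -0.014628 = 0.022491 ≈ 0.0225

0.2723  0.5629  0.0692  0.0982  -0.0027


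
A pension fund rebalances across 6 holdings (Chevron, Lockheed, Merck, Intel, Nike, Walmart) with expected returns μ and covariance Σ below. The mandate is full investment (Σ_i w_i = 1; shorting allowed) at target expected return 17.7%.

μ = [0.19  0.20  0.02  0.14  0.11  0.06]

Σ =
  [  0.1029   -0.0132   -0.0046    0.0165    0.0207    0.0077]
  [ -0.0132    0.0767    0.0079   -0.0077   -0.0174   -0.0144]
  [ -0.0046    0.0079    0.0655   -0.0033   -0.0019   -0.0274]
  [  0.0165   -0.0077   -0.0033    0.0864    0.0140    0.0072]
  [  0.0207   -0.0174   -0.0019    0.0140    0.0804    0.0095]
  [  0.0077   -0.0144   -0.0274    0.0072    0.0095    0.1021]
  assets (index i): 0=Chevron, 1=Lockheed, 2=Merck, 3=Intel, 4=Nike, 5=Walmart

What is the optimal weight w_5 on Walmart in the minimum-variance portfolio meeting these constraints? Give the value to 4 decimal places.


0.0445

g=Σ⁻¹μ = [1.7658  3.4598  0.4738  1.3210  1.3428  0.8515]
h=Σ⁻¹𝟙 = [8.0878  18.7541  20.9560  9.3392  11.4244  15.7317]
a=μᵀg=1.420674  b=𝟙ᵀg=9.214689  c=𝟙ᵀh=84.293162  D=ac−b²=34.842615
λ₁=(c·0.177−b)/D = (84.293162·0.177−9.214689)/34.842615 = 0.163742
λ₂=(a−b·0.177)/D = (1.420674−9.214689·0.177)/34.842615 = -0.006036
w* = 0.163742·g + -0.006036·h:
  w_0 = 0.163742·1.7658 + -0.006036·8.0878 = 0.2403  (Chevron)
  w_1 = 0.163742·3.4598 + -0.006036·18.7541 = 0.4533  (Lockheed)
  w_2 = 0.163742·0.4738 + -0.006036·20.9560 = -0.0489  (Merck)
  w_3 = 0.163742·1.3210 + -0.006036·9.3392 = 0.1599  (Intel)
  w_4 = 0.163742·1.3428 + -0.006036·11.4244 = 0.1509  (Nike)
  w_5 = 0.163742·0.8515 + -0.006036·15.7317 = 0.0445  (Walmart)
Σw_i=1.0000  μᵀw=0.1770
σ²=wᵀΣw=λ₁·μ_p+λ₂ = 0.163742·0.177 + -0.006036 = 0.022946 ≈ 0.0229
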